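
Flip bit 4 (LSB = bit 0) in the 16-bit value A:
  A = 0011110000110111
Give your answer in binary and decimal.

Mask = 1 << 4 = 0000000000010000
Bit 4 of A is 1; XOR with the mask flips it to 0.
  0011110000110111
^ 0000000000010000
------------------
  0011110000100111

Answer: 0011110000100111 (15399)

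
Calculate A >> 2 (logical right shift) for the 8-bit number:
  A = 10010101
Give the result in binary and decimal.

Logical shift right by 2: drop the bottom 2 bit(s), prepend 2 zero(s) on the left.
  10010101  ->  keep [100101], discard [01], prepend 00
= 00100101

Answer: 00100101 (37)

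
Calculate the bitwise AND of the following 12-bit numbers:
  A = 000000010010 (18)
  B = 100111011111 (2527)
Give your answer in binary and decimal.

Apply & to each column (1 only where both bits are 1):
  000000010010
& 100111011111
--------------
  000000010010

Answer: 000000010010 (18)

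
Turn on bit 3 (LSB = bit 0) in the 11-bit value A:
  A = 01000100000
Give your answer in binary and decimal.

Mask = 1 << 3 = 00000001000
Bit 3 of A is 0, so OR-ing with the mask flips it to 1.
  01000100000
| 00000001000
-------------
  01000101000

Answer: 01000101000 (552)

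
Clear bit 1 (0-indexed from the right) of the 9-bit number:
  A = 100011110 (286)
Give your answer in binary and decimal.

Mask = ~(1 << 1) = 111111101
Bit 1 of A is 1, so AND-ing with the mask clears it to 0.
  100011110
& 111111101
-----------
  100011100

Answer: 100011100 (284)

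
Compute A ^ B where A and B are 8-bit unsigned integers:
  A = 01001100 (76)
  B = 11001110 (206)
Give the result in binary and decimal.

Apply ^ to each column (1 where bits differ):
  01001100
^ 11001110
----------
  10000010

Answer: 10000010 (130)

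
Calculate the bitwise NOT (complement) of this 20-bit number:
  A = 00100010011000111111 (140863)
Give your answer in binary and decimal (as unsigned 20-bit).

Flip each bit (0->1, 1->0):
  00100010011000111111
  11011101100111000000

Answer: 11011101100111000000 (907712)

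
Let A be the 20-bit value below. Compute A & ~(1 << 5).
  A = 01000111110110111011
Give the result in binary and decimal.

Mask = ~(1 << 5) = 11111111111111011111
Bit 5 of A is 1, so AND-ing with the mask clears it to 0.
  01000111110110111011
& 11111111111111011111
----------------------
  01000111110110011011

Answer: 01000111110110011011 (294299)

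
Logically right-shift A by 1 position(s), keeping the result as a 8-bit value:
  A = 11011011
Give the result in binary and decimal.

Logical shift right by 1: drop the bottom 1 bit(s), prepend 1 zero(s) on the left.
  11011011  ->  keep [1101101], discard [1], prepend 0
= 01101101

Answer: 01101101 (109)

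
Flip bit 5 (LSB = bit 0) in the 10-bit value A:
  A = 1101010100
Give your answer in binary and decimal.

Mask = 1 << 5 = 0000100000
Bit 5 of A is 0; XOR with the mask flips it to 1.
  1101010100
^ 0000100000
------------
  1101110100

Answer: 1101110100 (884)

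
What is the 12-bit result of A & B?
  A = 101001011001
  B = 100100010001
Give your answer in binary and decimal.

Apply & to each column (1 only where both bits are 1):
  101001011001
& 100100010001
--------------
  100000010001

Answer: 100000010001 (2065)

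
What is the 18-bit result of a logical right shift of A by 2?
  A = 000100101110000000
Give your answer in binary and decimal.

Logical shift right by 2: drop the bottom 2 bit(s), prepend 2 zero(s) on the left.
  000100101110000000  ->  keep [0001001011100000], discard [00], prepend 00
= 000001001011100000

Answer: 000001001011100000 (4832)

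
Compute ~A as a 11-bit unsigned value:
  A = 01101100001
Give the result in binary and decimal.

Flip each bit (0->1, 1->0):
  01101100001
  10010011110

Answer: 10010011110 (1182)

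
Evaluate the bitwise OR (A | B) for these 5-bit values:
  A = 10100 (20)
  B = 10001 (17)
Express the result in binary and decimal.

Apply | to each column (1 where either bit is 1):
  10100
| 10001
-------
  10101

Answer: 10101 (21)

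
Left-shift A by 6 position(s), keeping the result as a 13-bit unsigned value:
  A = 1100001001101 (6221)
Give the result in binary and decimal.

Shift left by 6: drop the top 6 bit(s), append 6 zero(s) on the right.
  1100001001101  ->  discard [110000], keep [1001101], append 000000
= 1001101000000

Answer: 1001101000000 (4928)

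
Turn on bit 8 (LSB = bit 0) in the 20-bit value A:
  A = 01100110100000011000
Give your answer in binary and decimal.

Mask = 1 << 8 = 00000000000100000000
Bit 8 of A is 0, so OR-ing with the mask flips it to 1.
  01100110100000011000
| 00000000000100000000
----------------------
  01100110100100011000

Answer: 01100110100100011000 (420120)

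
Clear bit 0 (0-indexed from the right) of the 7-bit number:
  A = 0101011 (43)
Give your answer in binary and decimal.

Mask = ~(1 << 0) = 1111110
Bit 0 of A is 1, so AND-ing with the mask clears it to 0.
  0101011
& 1111110
---------
  0101010

Answer: 0101010 (42)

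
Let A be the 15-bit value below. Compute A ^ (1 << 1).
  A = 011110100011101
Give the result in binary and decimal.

Mask = 1 << 1 = 000000000000010
Bit 1 of A is 0; XOR with the mask flips it to 1.
  011110100011101
^ 000000000000010
-----------------
  011110100011111

Answer: 011110100011111 (15647)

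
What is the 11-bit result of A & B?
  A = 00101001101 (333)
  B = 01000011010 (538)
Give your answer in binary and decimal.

Apply & to each column (1 only where both bits are 1):
  00101001101
& 01000011010
-------------
  00000001000

Answer: 00000001000 (8)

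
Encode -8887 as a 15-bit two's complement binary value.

1. Binary of +8887:  010001010110111
2. Invert bits:     101110101001000
3. Add 1:           101110101001001

Answer: 101110101001001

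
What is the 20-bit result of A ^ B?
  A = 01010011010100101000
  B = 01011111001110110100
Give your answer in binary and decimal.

Apply ^ to each column (1 where bits differ):
  01010011010100101000
^ 01011111001110110100
----------------------
  00001100011010011100

Answer: 00001100011010011100 (50844)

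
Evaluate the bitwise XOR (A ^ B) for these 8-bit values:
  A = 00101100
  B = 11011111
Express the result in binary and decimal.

Apply ^ to each column (1 where bits differ):
  00101100
^ 11011111
----------
  11110011

Answer: 11110011 (243)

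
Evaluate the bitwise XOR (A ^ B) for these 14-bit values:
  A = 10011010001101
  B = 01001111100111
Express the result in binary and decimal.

Apply ^ to each column (1 where bits differ):
  10011010001101
^ 01001111100111
----------------
  11010101101010

Answer: 11010101101010 (13674)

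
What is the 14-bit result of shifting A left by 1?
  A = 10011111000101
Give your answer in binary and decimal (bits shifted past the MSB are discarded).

Shift left by 1: drop the top 1 bit(s), append 1 zero(s) on the right.
  10011111000101  ->  discard [1], keep [0011111000101], append 0
= 00111110001010

Answer: 00111110001010 (3978)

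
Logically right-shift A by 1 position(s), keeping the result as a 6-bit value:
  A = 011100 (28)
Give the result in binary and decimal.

Logical shift right by 1: drop the bottom 1 bit(s), prepend 1 zero(s) on the left.
  011100  ->  keep [01110], discard [0], prepend 0
= 001110

Answer: 001110 (14)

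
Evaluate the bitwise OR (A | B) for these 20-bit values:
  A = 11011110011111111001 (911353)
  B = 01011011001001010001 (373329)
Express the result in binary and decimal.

Apply | to each column (1 where either bit is 1):
  11011110011111111001
| 01011011001001010001
----------------------
  11011111011111111001

Answer: 11011111011111111001 (915449)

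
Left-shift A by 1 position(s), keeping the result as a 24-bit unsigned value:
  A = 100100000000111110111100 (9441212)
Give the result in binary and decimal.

Shift left by 1: drop the top 1 bit(s), append 1 zero(s) on the right.
  100100000000111110111100  ->  discard [1], keep [00100000000111110111100], append 0
= 001000000001111101111000

Answer: 001000000001111101111000 (2105208)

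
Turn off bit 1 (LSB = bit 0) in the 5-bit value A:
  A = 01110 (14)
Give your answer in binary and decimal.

Mask = ~(1 << 1) = 11101
Bit 1 of A is 1, so AND-ing with the mask clears it to 0.
  01110
& 11101
-------
  01100

Answer: 01100 (12)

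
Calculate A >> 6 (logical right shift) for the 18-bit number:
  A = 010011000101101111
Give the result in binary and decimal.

Logical shift right by 6: drop the bottom 6 bit(s), prepend 6 zero(s) on the left.
  010011000101101111  ->  keep [010011000101], discard [101111], prepend 000000
= 000000010011000101

Answer: 000000010011000101 (1221)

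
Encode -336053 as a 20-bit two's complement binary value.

1. Binary of +336053:  01010010000010110101
2. Invert bits:     10101101111101001010
3. Add 1:           10101101111101001011

Answer: 10101101111101001011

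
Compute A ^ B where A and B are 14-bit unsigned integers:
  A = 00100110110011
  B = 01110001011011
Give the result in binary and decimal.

Apply ^ to each column (1 where bits differ):
  00100110110011
^ 01110001011011
----------------
  01010111101000

Answer: 01010111101000 (5608)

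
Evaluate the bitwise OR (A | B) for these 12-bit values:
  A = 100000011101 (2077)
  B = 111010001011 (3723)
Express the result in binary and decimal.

Apply | to each column (1 where either bit is 1):
  100000011101
| 111010001011
--------------
  111010011111

Answer: 111010011111 (3743)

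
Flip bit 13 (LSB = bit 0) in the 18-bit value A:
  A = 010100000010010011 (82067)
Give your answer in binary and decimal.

Mask = 1 << 13 = 000010000000000000
Bit 13 of A is 0; XOR with the mask flips it to 1.
  010100000010010011
^ 000010000000000000
--------------------
  010110000010010011

Answer: 010110000010010011 (90259)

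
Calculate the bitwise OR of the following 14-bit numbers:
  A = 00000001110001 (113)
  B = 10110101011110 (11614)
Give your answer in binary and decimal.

Apply | to each column (1 where either bit is 1):
  00000001110001
| 10110101011110
----------------
  10110101111111

Answer: 10110101111111 (11647)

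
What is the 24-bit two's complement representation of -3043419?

1. Binary of +3043419:  001011100111000001011011
2. Invert bits:     110100011000111110100100
3. Add 1:           110100011000111110100101

Answer: 110100011000111110100101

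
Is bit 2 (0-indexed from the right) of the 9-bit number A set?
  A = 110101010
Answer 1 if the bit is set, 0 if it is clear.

Bit 2 is the 3rd from the right.
  110101010
        ^
That bit is 0.

Answer: 0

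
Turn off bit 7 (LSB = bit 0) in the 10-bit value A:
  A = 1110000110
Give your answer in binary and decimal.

Mask = ~(1 << 7) = 1101111111
Bit 7 of A is 1, so AND-ing with the mask clears it to 0.
  1110000110
& 1101111111
------------
  1100000110

Answer: 1100000110 (774)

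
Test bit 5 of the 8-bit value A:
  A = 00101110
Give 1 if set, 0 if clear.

Bit 5 is the 6th from the right.
  00101110
    ^
That bit is 1.

Answer: 1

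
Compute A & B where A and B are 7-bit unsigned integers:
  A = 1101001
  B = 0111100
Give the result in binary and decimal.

Apply & to each column (1 only where both bits are 1):
  1101001
& 0111100
---------
  0101000

Answer: 0101000 (40)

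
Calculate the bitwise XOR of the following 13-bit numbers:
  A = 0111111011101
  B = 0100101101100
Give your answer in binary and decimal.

Apply ^ to each column (1 where bits differ):
  0111111011101
^ 0100101101100
---------------
  0011010110001

Answer: 0011010110001 (1713)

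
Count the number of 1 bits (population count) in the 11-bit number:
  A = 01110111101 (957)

01110111101
1-bits at positions (from bit 0 = LSB): 0, 2, 3, 4, 5, 7, 8, 9
Count = 8

Answer: 8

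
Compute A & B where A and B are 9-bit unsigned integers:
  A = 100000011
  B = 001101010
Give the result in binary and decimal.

Apply & to each column (1 only where both bits are 1):
  100000011
& 001101010
-----------
  000000010

Answer: 000000010 (2)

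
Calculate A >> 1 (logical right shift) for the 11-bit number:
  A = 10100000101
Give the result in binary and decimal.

Logical shift right by 1: drop the bottom 1 bit(s), prepend 1 zero(s) on the left.
  10100000101  ->  keep [1010000010], discard [1], prepend 0
= 01010000010

Answer: 01010000010 (642)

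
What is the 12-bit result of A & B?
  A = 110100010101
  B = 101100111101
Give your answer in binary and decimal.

Apply & to each column (1 only where both bits are 1):
  110100010101
& 101100111101
--------------
  100100010101

Answer: 100100010101 (2325)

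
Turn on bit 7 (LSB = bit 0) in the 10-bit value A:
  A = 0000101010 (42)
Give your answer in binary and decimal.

Mask = 1 << 7 = 0010000000
Bit 7 of A is 0, so OR-ing with the mask flips it to 1.
  0000101010
| 0010000000
------------
  0010101010

Answer: 0010101010 (170)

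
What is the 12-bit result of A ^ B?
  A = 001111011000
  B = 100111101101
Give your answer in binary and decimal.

Apply ^ to each column (1 where bits differ):
  001111011000
^ 100111101101
--------------
  101000110101

Answer: 101000110101 (2613)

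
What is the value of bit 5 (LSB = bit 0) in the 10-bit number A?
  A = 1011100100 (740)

Bit 5 is the 6th from the right.
  1011100100
      ^
That bit is 1.

Answer: 1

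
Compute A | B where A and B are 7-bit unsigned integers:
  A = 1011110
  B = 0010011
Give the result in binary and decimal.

Apply | to each column (1 where either bit is 1):
  1011110
| 0010011
---------
  1011111

Answer: 1011111 (95)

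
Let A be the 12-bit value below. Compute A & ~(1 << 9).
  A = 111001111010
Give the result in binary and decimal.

Mask = ~(1 << 9) = 110111111111
Bit 9 of A is 1, so AND-ing with the mask clears it to 0.
  111001111010
& 110111111111
--------------
  110001111010

Answer: 110001111010 (3194)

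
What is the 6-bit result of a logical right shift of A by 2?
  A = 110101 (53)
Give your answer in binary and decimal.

Logical shift right by 2: drop the bottom 2 bit(s), prepend 2 zero(s) on the left.
  110101  ->  keep [1101], discard [01], prepend 00
= 001101

Answer: 001101 (13)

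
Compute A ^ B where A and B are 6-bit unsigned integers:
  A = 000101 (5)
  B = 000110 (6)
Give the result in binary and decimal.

Apply ^ to each column (1 where bits differ):
  000101
^ 000110
--------
  000011

Answer: 000011 (3)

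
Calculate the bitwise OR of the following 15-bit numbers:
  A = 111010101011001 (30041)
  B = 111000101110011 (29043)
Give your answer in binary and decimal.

Apply | to each column (1 where either bit is 1):
  111010101011001
| 111000101110011
-----------------
  111010101111011

Answer: 111010101111011 (30075)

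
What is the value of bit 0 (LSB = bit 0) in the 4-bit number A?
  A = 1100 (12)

Bit 0 is the 1st from the right.
  1100
     ^
That bit is 0.

Answer: 0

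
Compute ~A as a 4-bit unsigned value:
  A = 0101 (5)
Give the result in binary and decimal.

Flip each bit (0->1, 1->0):
  0101
  1010

Answer: 1010 (10)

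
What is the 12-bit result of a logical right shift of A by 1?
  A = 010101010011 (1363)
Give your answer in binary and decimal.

Logical shift right by 1: drop the bottom 1 bit(s), prepend 1 zero(s) on the left.
  010101010011  ->  keep [01010101001], discard [1], prepend 0
= 001010101001

Answer: 001010101001 (681)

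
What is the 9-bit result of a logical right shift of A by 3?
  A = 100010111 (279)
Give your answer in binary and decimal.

Logical shift right by 3: drop the bottom 3 bit(s), prepend 3 zero(s) on the left.
  100010111  ->  keep [100010], discard [111], prepend 000
= 000100010

Answer: 000100010 (34)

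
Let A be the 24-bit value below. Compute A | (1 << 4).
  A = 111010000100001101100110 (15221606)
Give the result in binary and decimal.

Mask = 1 << 4 = 000000000000000000010000
Bit 4 of A is 0, so OR-ing with the mask flips it to 1.
  111010000100001101100110
| 000000000000000000010000
--------------------------
  111010000100001101110110

Answer: 111010000100001101110110 (15221622)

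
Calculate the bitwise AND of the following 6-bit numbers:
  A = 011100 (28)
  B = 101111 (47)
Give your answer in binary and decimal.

Apply & to each column (1 only where both bits are 1):
  011100
& 101111
--------
  001100

Answer: 001100 (12)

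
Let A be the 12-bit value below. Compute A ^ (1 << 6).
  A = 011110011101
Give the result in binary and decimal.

Mask = 1 << 6 = 000001000000
Bit 6 of A is 0; XOR with the mask flips it to 1.
  011110011101
^ 000001000000
--------------
  011111011101

Answer: 011111011101 (2013)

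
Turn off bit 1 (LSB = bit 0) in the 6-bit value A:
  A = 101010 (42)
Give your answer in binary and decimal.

Mask = ~(1 << 1) = 111101
Bit 1 of A is 1, so AND-ing with the mask clears it to 0.
  101010
& 111101
--------
  101000

Answer: 101000 (40)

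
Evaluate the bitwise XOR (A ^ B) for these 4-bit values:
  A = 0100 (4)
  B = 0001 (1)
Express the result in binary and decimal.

Apply ^ to each column (1 where bits differ):
  0100
^ 0001
------
  0101

Answer: 0101 (5)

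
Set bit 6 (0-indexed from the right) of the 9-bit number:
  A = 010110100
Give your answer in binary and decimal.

Mask = 1 << 6 = 001000000
Bit 6 of A is 0, so OR-ing with the mask flips it to 1.
  010110100
| 001000000
-----------
  011110100

Answer: 011110100 (244)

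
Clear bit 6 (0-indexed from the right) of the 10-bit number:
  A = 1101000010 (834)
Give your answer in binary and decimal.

Mask = ~(1 << 6) = 1110111111
Bit 6 of A is 1, so AND-ing with the mask clears it to 0.
  1101000010
& 1110111111
------------
  1100000010

Answer: 1100000010 (770)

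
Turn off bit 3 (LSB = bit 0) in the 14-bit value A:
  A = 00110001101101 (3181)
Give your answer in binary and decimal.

Mask = ~(1 << 3) = 11111111110111
Bit 3 of A is 1, so AND-ing with the mask clears it to 0.
  00110001101101
& 11111111110111
----------------
  00110001100101

Answer: 00110001100101 (3173)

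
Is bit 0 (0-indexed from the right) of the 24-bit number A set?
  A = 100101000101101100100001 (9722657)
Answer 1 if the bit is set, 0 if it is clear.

Bit 0 is the 1st from the right.
  100101000101101100100001
                         ^
That bit is 1.

Answer: 1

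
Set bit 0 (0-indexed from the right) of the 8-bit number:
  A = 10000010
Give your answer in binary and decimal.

Mask = 1 << 0 = 00000001
Bit 0 of A is 0, so OR-ing with the mask flips it to 1.
  10000010
| 00000001
----------
  10000011

Answer: 10000011 (131)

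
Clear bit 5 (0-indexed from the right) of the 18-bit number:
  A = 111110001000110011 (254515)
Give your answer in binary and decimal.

Mask = ~(1 << 5) = 111111111111011111
Bit 5 of A is 1, so AND-ing with the mask clears it to 0.
  111110001000110011
& 111111111111011111
--------------------
  111110001000010011

Answer: 111110001000010011 (254483)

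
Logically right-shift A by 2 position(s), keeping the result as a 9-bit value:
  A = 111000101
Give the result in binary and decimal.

Logical shift right by 2: drop the bottom 2 bit(s), prepend 2 zero(s) on the left.
  111000101  ->  keep [1110001], discard [01], prepend 00
= 001110001

Answer: 001110001 (113)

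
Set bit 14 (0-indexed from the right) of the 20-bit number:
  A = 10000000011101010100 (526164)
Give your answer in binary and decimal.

Mask = 1 << 14 = 00000100000000000000
Bit 14 of A is 0, so OR-ing with the mask flips it to 1.
  10000000011101010100
| 00000100000000000000
----------------------
  10000100011101010100

Answer: 10000100011101010100 (542548)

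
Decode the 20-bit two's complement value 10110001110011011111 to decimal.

MSB is 1, so the value is negative. Find the magnitude:
1. Invert bits:  01001110001100100000
2. Add 1:        01001110001100100001  = 320289
3. Apply sign:   -320289

Answer: -320289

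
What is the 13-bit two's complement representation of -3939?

1. Binary of +3939:  0111101100011
2. Invert bits:     1000010011100
3. Add 1:           1000010011101

Answer: 1000010011101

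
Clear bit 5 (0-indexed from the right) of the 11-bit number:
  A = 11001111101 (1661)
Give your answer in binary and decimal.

Mask = ~(1 << 5) = 11111011111
Bit 5 of A is 1, so AND-ing with the mask clears it to 0.
  11001111101
& 11111011111
-------------
  11001011101

Answer: 11001011101 (1629)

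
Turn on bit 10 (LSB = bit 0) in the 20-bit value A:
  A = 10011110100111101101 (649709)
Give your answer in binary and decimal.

Mask = 1 << 10 = 00000000010000000000
Bit 10 of A is 0, so OR-ing with the mask flips it to 1.
  10011110100111101101
| 00000000010000000000
----------------------
  10011110110111101101

Answer: 10011110110111101101 (650733)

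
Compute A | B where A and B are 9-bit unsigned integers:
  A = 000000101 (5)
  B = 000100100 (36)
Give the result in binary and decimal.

Apply | to each column (1 where either bit is 1):
  000000101
| 000100100
-----------
  000100101

Answer: 000100101 (37)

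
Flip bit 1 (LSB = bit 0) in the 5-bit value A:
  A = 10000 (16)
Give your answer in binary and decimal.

Mask = 1 << 1 = 00010
Bit 1 of A is 0; XOR with the mask flips it to 1.
  10000
^ 00010
-------
  10010

Answer: 10010 (18)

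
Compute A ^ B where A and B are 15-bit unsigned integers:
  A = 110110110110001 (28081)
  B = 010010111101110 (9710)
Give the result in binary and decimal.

Apply ^ to each column (1 where bits differ):
  110110110110001
^ 010010111101110
-----------------
  100100001011111

Answer: 100100001011111 (18527)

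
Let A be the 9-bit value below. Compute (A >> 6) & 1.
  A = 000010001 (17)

Bit 6 is the 7th from the right.
  000010001
    ^
That bit is 0.

Answer: 0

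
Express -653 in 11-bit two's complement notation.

1. Binary of +653:  01010001101
2. Invert bits:     10101110010
3. Add 1:           10101110011

Answer: 10101110011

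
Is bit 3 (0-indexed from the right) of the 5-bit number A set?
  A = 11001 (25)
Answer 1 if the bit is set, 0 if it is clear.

Bit 3 is the 4th from the right.
  11001
   ^
That bit is 1.

Answer: 1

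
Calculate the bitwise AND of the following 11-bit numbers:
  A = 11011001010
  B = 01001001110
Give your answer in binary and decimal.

Apply & to each column (1 only where both bits are 1):
  11011001010
& 01001001110
-------------
  01001001010

Answer: 01001001010 (586)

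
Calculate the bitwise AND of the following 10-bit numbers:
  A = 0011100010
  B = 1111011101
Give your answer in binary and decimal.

Apply & to each column (1 only where both bits are 1):
  0011100010
& 1111011101
------------
  0011000000

Answer: 0011000000 (192)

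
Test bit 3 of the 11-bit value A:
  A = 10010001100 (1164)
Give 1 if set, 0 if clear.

Bit 3 is the 4th from the right.
  10010001100
         ^
That bit is 1.

Answer: 1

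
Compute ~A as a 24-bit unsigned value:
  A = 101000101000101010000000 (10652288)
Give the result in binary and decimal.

Flip each bit (0->1, 1->0):
  101000101000101010000000
  010111010111010101111111

Answer: 010111010111010101111111 (6124927)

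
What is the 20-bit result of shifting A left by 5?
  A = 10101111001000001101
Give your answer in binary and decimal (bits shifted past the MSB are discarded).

Shift left by 5: drop the top 5 bit(s), append 5 zero(s) on the right.
  10101111001000001101  ->  discard [10101], keep [111001000001101], append 00000
= 11100100000110100000

Answer: 11100100000110100000 (934304)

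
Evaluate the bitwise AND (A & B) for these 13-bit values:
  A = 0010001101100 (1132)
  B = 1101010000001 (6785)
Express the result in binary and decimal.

Apply & to each column (1 only where both bits are 1):
  0010001101100
& 1101010000001
---------------
  0000000000000

Answer: 0000000000000 (0)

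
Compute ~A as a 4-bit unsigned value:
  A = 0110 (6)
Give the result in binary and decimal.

Flip each bit (0->1, 1->0):
  0110
  1001

Answer: 1001 (9)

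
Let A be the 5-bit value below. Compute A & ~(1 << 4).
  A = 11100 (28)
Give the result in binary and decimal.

Mask = ~(1 << 4) = 01111
Bit 4 of A is 1, so AND-ing with the mask clears it to 0.
  11100
& 01111
-------
  01100

Answer: 01100 (12)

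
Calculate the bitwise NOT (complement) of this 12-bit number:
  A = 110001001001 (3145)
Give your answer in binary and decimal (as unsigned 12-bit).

Flip each bit (0->1, 1->0):
  110001001001
  001110110110

Answer: 001110110110 (950)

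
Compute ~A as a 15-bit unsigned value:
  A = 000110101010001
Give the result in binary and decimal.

Flip each bit (0->1, 1->0):
  000110101010001
  111001010101110

Answer: 111001010101110 (29358)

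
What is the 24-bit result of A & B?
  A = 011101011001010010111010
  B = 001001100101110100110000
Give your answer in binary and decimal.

Apply & to each column (1 only where both bits are 1):
  011101011001010010111010
& 001001100101110100110000
--------------------------
  001001000001010000110000

Answer: 001001000001010000110000 (2364464)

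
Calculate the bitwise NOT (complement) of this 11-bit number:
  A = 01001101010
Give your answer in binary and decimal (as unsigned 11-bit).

Flip each bit (0->1, 1->0):
  01001101010
  10110010101

Answer: 10110010101 (1429)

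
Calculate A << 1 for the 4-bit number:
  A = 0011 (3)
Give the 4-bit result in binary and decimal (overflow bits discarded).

Shift left by 1: drop the top 1 bit(s), append 1 zero(s) on the right.
  0011  ->  discard [0], keep [011], append 0
= 0110

Answer: 0110 (6)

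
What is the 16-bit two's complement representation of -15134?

1. Binary of +15134:  0011101100011110
2. Invert bits:     1100010011100001
3. Add 1:           1100010011100010

Answer: 1100010011100010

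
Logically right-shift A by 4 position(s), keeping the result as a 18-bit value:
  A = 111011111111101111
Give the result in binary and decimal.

Logical shift right by 4: drop the bottom 4 bit(s), prepend 4 zero(s) on the left.
  111011111111101111  ->  keep [11101111111110], discard [1111], prepend 0000
= 000011101111111110

Answer: 000011101111111110 (15358)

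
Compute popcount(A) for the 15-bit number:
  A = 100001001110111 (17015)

100001001110111
1-bits at positions (from bit 0 = LSB): 0, 1, 2, 4, 5, 6, 9, 14
Count = 8

Answer: 8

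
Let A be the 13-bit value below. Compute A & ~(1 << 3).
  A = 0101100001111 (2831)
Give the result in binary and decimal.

Mask = ~(1 << 3) = 1111111110111
Bit 3 of A is 1, so AND-ing with the mask clears it to 0.
  0101100001111
& 1111111110111
---------------
  0101100000111

Answer: 0101100000111 (2823)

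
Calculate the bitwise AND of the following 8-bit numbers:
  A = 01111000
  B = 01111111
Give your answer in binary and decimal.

Apply & to each column (1 only where both bits are 1):
  01111000
& 01111111
----------
  01111000

Answer: 01111000 (120)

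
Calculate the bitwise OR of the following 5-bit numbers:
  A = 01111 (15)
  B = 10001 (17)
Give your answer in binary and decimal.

Apply | to each column (1 where either bit is 1):
  01111
| 10001
-------
  11111

Answer: 11111 (31)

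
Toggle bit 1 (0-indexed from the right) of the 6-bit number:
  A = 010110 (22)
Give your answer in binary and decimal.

Mask = 1 << 1 = 000010
Bit 1 of A is 1; XOR with the mask flips it to 0.
  010110
^ 000010
--------
  010100

Answer: 010100 (20)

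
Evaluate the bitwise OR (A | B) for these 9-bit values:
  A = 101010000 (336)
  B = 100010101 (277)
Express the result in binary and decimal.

Apply | to each column (1 where either bit is 1):
  101010000
| 100010101
-----------
  101010101

Answer: 101010101 (341)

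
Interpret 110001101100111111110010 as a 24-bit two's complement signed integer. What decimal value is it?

MSB is 1, so the value is negative. Find the magnitude:
1. Invert bits:  001110010011000000001101
2. Add 1:        001110010011000000001110  = 3747854
3. Apply sign:   -3747854

Answer: -3747854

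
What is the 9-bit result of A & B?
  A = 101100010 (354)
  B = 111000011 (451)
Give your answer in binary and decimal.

Apply & to each column (1 only where both bits are 1):
  101100010
& 111000011
-----------
  101000010

Answer: 101000010 (322)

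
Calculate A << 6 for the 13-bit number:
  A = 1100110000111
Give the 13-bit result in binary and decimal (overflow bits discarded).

Shift left by 6: drop the top 6 bit(s), append 6 zero(s) on the right.
  1100110000111  ->  discard [110011], keep [0000111], append 000000
= 0000111000000

Answer: 0000111000000 (448)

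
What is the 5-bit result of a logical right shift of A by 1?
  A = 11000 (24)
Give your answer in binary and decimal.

Logical shift right by 1: drop the bottom 1 bit(s), prepend 1 zero(s) on the left.
  11000  ->  keep [1100], discard [0], prepend 0
= 01100

Answer: 01100 (12)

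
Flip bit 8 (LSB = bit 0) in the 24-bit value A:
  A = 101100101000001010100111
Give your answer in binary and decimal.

Mask = 1 << 8 = 000000000000000100000000
Bit 8 of A is 0; XOR with the mask flips it to 1.
  101100101000001010100111
^ 000000000000000100000000
--------------------------
  101100101000001110100111

Answer: 101100101000001110100111 (11699111)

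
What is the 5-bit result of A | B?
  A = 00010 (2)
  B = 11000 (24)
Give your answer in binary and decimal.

Apply | to each column (1 where either bit is 1):
  00010
| 11000
-------
  11010

Answer: 11010 (26)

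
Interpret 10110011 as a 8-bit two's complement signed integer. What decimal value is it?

MSB is 1, so the value is negative. Find the magnitude:
1. Invert bits:  01001100
2. Add 1:        01001101  = 77
3. Apply sign:   -77

Answer: -77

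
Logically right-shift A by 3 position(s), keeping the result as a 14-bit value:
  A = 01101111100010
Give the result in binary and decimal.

Logical shift right by 3: drop the bottom 3 bit(s), prepend 3 zero(s) on the left.
  01101111100010  ->  keep [01101111100], discard [010], prepend 000
= 00001101111100

Answer: 00001101111100 (892)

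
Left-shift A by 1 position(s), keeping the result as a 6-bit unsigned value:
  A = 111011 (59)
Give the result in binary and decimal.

Shift left by 1: drop the top 1 bit(s), append 1 zero(s) on the right.
  111011  ->  discard [1], keep [11011], append 0
= 110110

Answer: 110110 (54)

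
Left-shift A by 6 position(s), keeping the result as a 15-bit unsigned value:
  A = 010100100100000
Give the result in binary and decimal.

Shift left by 6: drop the top 6 bit(s), append 6 zero(s) on the right.
  010100100100000  ->  discard [010100], keep [100100000], append 000000
= 100100000000000

Answer: 100100000000000 (18432)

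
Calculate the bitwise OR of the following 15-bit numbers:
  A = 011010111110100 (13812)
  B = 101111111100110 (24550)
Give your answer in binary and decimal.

Apply | to each column (1 where either bit is 1):
  011010111110100
| 101111111100110
-----------------
  111111111110110

Answer: 111111111110110 (32758)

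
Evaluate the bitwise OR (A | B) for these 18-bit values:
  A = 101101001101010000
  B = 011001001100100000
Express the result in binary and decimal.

Apply | to each column (1 where either bit is 1):
  101101001101010000
| 011001001100100000
--------------------
  111101001101110000

Answer: 111101001101110000 (250736)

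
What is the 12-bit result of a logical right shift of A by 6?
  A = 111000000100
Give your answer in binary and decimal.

Logical shift right by 6: drop the bottom 6 bit(s), prepend 6 zero(s) on the left.
  111000000100  ->  keep [111000], discard [000100], prepend 000000
= 000000111000

Answer: 000000111000 (56)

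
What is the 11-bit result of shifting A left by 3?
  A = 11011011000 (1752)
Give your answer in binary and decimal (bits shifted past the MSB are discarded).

Shift left by 3: drop the top 3 bit(s), append 3 zero(s) on the right.
  11011011000  ->  discard [110], keep [11011000], append 000
= 11011000000

Answer: 11011000000 (1728)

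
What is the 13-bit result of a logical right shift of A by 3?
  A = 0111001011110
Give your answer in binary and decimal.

Logical shift right by 3: drop the bottom 3 bit(s), prepend 3 zero(s) on the left.
  0111001011110  ->  keep [0111001011], discard [110], prepend 000
= 0000111001011

Answer: 0000111001011 (459)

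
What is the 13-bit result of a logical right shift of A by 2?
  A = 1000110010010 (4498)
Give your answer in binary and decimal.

Logical shift right by 2: drop the bottom 2 bit(s), prepend 2 zero(s) on the left.
  1000110010010  ->  keep [10001100100], discard [10], prepend 00
= 0010001100100

Answer: 0010001100100 (1124)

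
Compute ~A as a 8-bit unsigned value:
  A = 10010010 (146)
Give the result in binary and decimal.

Flip each bit (0->1, 1->0):
  10010010
  01101101

Answer: 01101101 (109)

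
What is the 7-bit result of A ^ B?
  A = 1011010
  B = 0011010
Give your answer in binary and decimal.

Apply ^ to each column (1 where bits differ):
  1011010
^ 0011010
---------
  1000000

Answer: 1000000 (64)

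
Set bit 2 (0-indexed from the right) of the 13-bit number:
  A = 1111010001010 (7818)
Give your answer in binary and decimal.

Mask = 1 << 2 = 0000000000100
Bit 2 of A is 0, so OR-ing with the mask flips it to 1.
  1111010001010
| 0000000000100
---------------
  1111010001110

Answer: 1111010001110 (7822)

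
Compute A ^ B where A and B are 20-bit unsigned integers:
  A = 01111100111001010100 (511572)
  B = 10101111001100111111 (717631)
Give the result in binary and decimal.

Apply ^ to each column (1 where bits differ):
  01111100111001010100
^ 10101111001100111111
----------------------
  11010011110101101011

Answer: 11010011110101101011 (867691)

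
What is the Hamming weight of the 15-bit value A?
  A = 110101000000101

110101000000101
1-bits at positions (from bit 0 = LSB): 0, 2, 9, 11, 13, 14
Count = 6

Answer: 6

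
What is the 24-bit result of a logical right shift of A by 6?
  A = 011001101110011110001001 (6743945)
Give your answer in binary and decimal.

Logical shift right by 6: drop the bottom 6 bit(s), prepend 6 zero(s) on the left.
  011001101110011110001001  ->  keep [011001101110011110], discard [001001], prepend 000000
= 000000011001101110011110

Answer: 000000011001101110011110 (105374)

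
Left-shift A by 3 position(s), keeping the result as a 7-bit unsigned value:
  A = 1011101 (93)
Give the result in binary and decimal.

Shift left by 3: drop the top 3 bit(s), append 3 zero(s) on the right.
  1011101  ->  discard [101], keep [1101], append 000
= 1101000

Answer: 1101000 (104)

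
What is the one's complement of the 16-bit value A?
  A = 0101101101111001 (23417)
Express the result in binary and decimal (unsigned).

Flip each bit (0->1, 1->0):
  0101101101111001
  1010010010000110

Answer: 1010010010000110 (42118)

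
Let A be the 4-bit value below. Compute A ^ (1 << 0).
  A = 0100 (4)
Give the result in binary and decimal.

Mask = 1 << 0 = 0001
Bit 0 of A is 0; XOR with the mask flips it to 1.
  0100
^ 0001
------
  0101

Answer: 0101 (5)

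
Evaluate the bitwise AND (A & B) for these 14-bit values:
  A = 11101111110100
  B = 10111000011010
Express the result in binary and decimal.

Apply & to each column (1 only where both bits are 1):
  11101111110100
& 10111000011010
----------------
  10101000010000

Answer: 10101000010000 (10768)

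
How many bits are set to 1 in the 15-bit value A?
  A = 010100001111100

010100001111100
1-bits at positions (from bit 0 = LSB): 2, 3, 4, 5, 6, 11, 13
Count = 7

Answer: 7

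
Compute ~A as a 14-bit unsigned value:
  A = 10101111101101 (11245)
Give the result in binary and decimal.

Flip each bit (0->1, 1->0):
  10101111101101
  01010000010010

Answer: 01010000010010 (5138)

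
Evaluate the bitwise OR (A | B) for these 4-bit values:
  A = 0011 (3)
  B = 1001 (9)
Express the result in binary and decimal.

Apply | to each column (1 where either bit is 1):
  0011
| 1001
------
  1011

Answer: 1011 (11)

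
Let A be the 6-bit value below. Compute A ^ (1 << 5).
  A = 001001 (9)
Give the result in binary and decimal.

Mask = 1 << 5 = 100000
Bit 5 of A is 0; XOR with the mask flips it to 1.
  001001
^ 100000
--------
  101001

Answer: 101001 (41)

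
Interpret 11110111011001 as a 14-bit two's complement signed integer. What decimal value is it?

MSB is 1, so the value is negative. Find the magnitude:
1. Invert bits:  00001000100110
2. Add 1:        00001000100111  = 551
3. Apply sign:   -551

Answer: -551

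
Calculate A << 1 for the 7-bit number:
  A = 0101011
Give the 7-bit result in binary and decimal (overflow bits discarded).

Shift left by 1: drop the top 1 bit(s), append 1 zero(s) on the right.
  0101011  ->  discard [0], keep [101011], append 0
= 1010110

Answer: 1010110 (86)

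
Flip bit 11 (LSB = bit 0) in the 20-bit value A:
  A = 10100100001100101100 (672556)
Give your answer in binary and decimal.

Mask = 1 << 11 = 00000000100000000000
Bit 11 of A is 0; XOR with the mask flips it to 1.
  10100100001100101100
^ 00000000100000000000
----------------------
  10100100101100101100

Answer: 10100100101100101100 (674604)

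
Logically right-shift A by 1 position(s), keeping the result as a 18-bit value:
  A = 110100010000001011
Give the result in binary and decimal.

Logical shift right by 1: drop the bottom 1 bit(s), prepend 1 zero(s) on the left.
  110100010000001011  ->  keep [11010001000000101], discard [1], prepend 0
= 011010001000000101

Answer: 011010001000000101 (107013)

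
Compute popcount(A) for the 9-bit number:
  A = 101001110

101001110
1-bits at positions (from bit 0 = LSB): 1, 2, 3, 6, 8
Count = 5

Answer: 5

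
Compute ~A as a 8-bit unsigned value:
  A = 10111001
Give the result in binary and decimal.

Flip each bit (0->1, 1->0):
  10111001
  01000110

Answer: 01000110 (70)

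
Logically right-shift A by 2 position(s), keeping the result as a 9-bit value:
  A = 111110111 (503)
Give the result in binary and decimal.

Logical shift right by 2: drop the bottom 2 bit(s), prepend 2 zero(s) on the left.
  111110111  ->  keep [1111101], discard [11], prepend 00
= 001111101

Answer: 001111101 (125)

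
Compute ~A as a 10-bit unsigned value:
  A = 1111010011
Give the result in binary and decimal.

Flip each bit (0->1, 1->0):
  1111010011
  0000101100

Answer: 0000101100 (44)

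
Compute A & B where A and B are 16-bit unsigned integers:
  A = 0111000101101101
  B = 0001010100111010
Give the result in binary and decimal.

Apply & to each column (1 only where both bits are 1):
  0111000101101101
& 0001010100111010
------------------
  0001000100101000

Answer: 0001000100101000 (4392)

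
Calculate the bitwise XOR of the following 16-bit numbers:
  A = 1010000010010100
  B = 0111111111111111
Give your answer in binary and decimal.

Apply ^ to each column (1 where bits differ):
  1010000010010100
^ 0111111111111111
------------------
  1101111101101011

Answer: 1101111101101011 (57195)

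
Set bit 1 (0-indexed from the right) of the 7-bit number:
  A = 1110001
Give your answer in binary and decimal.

Mask = 1 << 1 = 0000010
Bit 1 of A is 0, so OR-ing with the mask flips it to 1.
  1110001
| 0000010
---------
  1110011

Answer: 1110011 (115)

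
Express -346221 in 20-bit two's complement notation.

1. Binary of +346221:  01010100100001101101
2. Invert bits:     10101011011110010010
3. Add 1:           10101011011110010011

Answer: 10101011011110010011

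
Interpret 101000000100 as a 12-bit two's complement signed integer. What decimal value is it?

MSB is 1, so the value is negative. Find the magnitude:
1. Invert bits:  010111111011
2. Add 1:        010111111100  = 1532
3. Apply sign:   -1532

Answer: -1532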